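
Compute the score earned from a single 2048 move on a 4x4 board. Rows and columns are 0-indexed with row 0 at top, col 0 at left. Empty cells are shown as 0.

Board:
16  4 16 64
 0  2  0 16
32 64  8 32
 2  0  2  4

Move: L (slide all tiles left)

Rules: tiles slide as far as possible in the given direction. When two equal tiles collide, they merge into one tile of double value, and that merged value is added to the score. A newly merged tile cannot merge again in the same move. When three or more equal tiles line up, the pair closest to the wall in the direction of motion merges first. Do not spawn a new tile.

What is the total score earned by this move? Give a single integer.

Slide left:
row 0: [16, 4, 16, 64] -> [16, 4, 16, 64]  score +0 (running 0)
row 1: [0, 2, 0, 16] -> [2, 16, 0, 0]  score +0 (running 0)
row 2: [32, 64, 8, 32] -> [32, 64, 8, 32]  score +0 (running 0)
row 3: [2, 0, 2, 4] -> [4, 4, 0, 0]  score +4 (running 4)
Board after move:
16  4 16 64
 2 16  0  0
32 64  8 32
 4  4  0  0

Answer: 4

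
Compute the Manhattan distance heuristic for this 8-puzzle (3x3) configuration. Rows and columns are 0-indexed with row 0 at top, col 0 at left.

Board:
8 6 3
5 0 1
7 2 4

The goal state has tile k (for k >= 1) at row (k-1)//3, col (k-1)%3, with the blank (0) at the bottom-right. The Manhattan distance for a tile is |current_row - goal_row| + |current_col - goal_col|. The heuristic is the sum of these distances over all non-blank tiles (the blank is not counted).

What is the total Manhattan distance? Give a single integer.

Tile 8: at (0,0), goal (2,1), distance |0-2|+|0-1| = 3
Tile 6: at (0,1), goal (1,2), distance |0-1|+|1-2| = 2
Tile 3: at (0,2), goal (0,2), distance |0-0|+|2-2| = 0
Tile 5: at (1,0), goal (1,1), distance |1-1|+|0-1| = 1
Tile 1: at (1,2), goal (0,0), distance |1-0|+|2-0| = 3
Tile 7: at (2,0), goal (2,0), distance |2-2|+|0-0| = 0
Tile 2: at (2,1), goal (0,1), distance |2-0|+|1-1| = 2
Tile 4: at (2,2), goal (1,0), distance |2-1|+|2-0| = 3
Sum: 3 + 2 + 0 + 1 + 3 + 0 + 2 + 3 = 14

Answer: 14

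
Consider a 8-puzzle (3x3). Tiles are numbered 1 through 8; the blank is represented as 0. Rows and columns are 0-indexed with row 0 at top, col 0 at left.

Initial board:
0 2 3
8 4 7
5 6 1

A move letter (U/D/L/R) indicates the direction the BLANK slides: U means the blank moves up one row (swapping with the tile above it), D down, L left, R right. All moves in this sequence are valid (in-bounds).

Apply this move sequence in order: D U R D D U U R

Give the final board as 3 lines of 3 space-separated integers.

After move 1 (D):
8 2 3
0 4 7
5 6 1

After move 2 (U):
0 2 3
8 4 7
5 6 1

After move 3 (R):
2 0 3
8 4 7
5 6 1

After move 4 (D):
2 4 3
8 0 7
5 6 1

After move 5 (D):
2 4 3
8 6 7
5 0 1

After move 6 (U):
2 4 3
8 0 7
5 6 1

After move 7 (U):
2 0 3
8 4 7
5 6 1

After move 8 (R):
2 3 0
8 4 7
5 6 1

Answer: 2 3 0
8 4 7
5 6 1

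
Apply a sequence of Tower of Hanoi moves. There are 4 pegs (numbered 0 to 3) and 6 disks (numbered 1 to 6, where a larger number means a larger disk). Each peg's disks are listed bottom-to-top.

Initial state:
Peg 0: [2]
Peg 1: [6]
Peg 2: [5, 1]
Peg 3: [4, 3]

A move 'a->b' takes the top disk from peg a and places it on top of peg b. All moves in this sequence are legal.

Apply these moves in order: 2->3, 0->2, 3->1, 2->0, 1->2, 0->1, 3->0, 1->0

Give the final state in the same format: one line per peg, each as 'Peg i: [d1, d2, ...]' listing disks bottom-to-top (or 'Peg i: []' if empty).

Answer: Peg 0: [3, 2]
Peg 1: [6]
Peg 2: [5, 1]
Peg 3: [4]

Derivation:
After move 1 (2->3):
Peg 0: [2]
Peg 1: [6]
Peg 2: [5]
Peg 3: [4, 3, 1]

After move 2 (0->2):
Peg 0: []
Peg 1: [6]
Peg 2: [5, 2]
Peg 3: [4, 3, 1]

After move 3 (3->1):
Peg 0: []
Peg 1: [6, 1]
Peg 2: [5, 2]
Peg 3: [4, 3]

After move 4 (2->0):
Peg 0: [2]
Peg 1: [6, 1]
Peg 2: [5]
Peg 3: [4, 3]

After move 5 (1->2):
Peg 0: [2]
Peg 1: [6]
Peg 2: [5, 1]
Peg 3: [4, 3]

After move 6 (0->1):
Peg 0: []
Peg 1: [6, 2]
Peg 2: [5, 1]
Peg 3: [4, 3]

After move 7 (3->0):
Peg 0: [3]
Peg 1: [6, 2]
Peg 2: [5, 1]
Peg 3: [4]

After move 8 (1->0):
Peg 0: [3, 2]
Peg 1: [6]
Peg 2: [5, 1]
Peg 3: [4]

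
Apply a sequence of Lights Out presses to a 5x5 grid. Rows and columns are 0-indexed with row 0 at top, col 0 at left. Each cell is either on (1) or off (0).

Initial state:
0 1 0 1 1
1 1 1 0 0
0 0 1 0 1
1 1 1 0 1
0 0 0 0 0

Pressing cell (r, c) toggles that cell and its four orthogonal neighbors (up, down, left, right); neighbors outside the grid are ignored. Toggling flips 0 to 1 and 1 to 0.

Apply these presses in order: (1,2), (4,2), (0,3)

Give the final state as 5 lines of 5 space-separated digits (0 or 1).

Answer: 0 1 0 0 0
1 0 0 0 0
0 0 0 0 1
1 1 0 0 1
0 1 1 1 0

Derivation:
After press 1 at (1,2):
0 1 1 1 1
1 0 0 1 0
0 0 0 0 1
1 1 1 0 1
0 0 0 0 0

After press 2 at (4,2):
0 1 1 1 1
1 0 0 1 0
0 0 0 0 1
1 1 0 0 1
0 1 1 1 0

After press 3 at (0,3):
0 1 0 0 0
1 0 0 0 0
0 0 0 0 1
1 1 0 0 1
0 1 1 1 0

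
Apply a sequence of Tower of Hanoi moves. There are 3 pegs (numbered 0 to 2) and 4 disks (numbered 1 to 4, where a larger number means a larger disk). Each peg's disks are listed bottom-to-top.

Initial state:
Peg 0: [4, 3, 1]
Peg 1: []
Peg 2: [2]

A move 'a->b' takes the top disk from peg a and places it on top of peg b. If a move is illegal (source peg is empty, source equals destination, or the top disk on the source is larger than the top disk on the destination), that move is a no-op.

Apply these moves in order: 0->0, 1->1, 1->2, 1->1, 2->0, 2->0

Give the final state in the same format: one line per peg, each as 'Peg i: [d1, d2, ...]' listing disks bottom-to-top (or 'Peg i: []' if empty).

After move 1 (0->0):
Peg 0: [4, 3, 1]
Peg 1: []
Peg 2: [2]

After move 2 (1->1):
Peg 0: [4, 3, 1]
Peg 1: []
Peg 2: [2]

After move 3 (1->2):
Peg 0: [4, 3, 1]
Peg 1: []
Peg 2: [2]

After move 4 (1->1):
Peg 0: [4, 3, 1]
Peg 1: []
Peg 2: [2]

After move 5 (2->0):
Peg 0: [4, 3, 1]
Peg 1: []
Peg 2: [2]

After move 6 (2->0):
Peg 0: [4, 3, 1]
Peg 1: []
Peg 2: [2]

Answer: Peg 0: [4, 3, 1]
Peg 1: []
Peg 2: [2]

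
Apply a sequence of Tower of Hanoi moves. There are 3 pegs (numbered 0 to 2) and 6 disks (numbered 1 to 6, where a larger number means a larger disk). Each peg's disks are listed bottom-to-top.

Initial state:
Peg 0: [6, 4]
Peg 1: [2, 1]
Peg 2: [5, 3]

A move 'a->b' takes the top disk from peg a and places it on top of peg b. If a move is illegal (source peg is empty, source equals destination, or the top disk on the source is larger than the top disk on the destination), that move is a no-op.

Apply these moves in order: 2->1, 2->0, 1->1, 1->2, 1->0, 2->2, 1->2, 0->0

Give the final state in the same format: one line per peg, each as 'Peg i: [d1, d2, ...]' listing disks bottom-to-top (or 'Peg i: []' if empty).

After move 1 (2->1):
Peg 0: [6, 4]
Peg 1: [2, 1]
Peg 2: [5, 3]

After move 2 (2->0):
Peg 0: [6, 4, 3]
Peg 1: [2, 1]
Peg 2: [5]

After move 3 (1->1):
Peg 0: [6, 4, 3]
Peg 1: [2, 1]
Peg 2: [5]

After move 4 (1->2):
Peg 0: [6, 4, 3]
Peg 1: [2]
Peg 2: [5, 1]

After move 5 (1->0):
Peg 0: [6, 4, 3, 2]
Peg 1: []
Peg 2: [5, 1]

After move 6 (2->2):
Peg 0: [6, 4, 3, 2]
Peg 1: []
Peg 2: [5, 1]

After move 7 (1->2):
Peg 0: [6, 4, 3, 2]
Peg 1: []
Peg 2: [5, 1]

After move 8 (0->0):
Peg 0: [6, 4, 3, 2]
Peg 1: []
Peg 2: [5, 1]

Answer: Peg 0: [6, 4, 3, 2]
Peg 1: []
Peg 2: [5, 1]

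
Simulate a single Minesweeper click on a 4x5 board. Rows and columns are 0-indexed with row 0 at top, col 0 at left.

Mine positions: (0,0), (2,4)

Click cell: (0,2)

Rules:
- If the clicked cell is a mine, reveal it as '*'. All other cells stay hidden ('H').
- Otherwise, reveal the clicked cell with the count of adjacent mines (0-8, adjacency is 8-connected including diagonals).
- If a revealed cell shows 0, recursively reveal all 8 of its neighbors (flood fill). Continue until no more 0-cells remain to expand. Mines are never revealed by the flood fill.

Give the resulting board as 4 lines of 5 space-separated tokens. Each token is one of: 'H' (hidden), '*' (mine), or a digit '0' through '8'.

H 1 0 0 0
1 1 0 1 1
0 0 0 1 H
0 0 0 1 H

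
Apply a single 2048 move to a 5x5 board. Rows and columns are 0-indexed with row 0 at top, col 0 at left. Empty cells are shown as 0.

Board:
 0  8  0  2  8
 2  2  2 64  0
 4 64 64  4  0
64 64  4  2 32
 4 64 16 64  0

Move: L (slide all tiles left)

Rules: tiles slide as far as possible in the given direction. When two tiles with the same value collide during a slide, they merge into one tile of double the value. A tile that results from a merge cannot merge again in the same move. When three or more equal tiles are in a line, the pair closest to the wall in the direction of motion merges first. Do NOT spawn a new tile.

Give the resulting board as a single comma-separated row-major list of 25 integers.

Answer: 8, 2, 8, 0, 0, 4, 2, 64, 0, 0, 4, 128, 4, 0, 0, 128, 4, 2, 32, 0, 4, 64, 16, 64, 0

Derivation:
Slide left:
row 0: [0, 8, 0, 2, 8] -> [8, 2, 8, 0, 0]
row 1: [2, 2, 2, 64, 0] -> [4, 2, 64, 0, 0]
row 2: [4, 64, 64, 4, 0] -> [4, 128, 4, 0, 0]
row 3: [64, 64, 4, 2, 32] -> [128, 4, 2, 32, 0]
row 4: [4, 64, 16, 64, 0] -> [4, 64, 16, 64, 0]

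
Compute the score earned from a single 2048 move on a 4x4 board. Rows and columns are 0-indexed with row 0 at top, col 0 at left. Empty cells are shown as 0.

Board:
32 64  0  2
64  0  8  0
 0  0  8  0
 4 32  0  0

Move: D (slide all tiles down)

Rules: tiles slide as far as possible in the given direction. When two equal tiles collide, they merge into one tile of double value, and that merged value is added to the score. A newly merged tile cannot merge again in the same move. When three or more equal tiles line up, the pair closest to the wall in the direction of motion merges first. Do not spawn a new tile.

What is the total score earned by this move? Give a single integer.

Answer: 16

Derivation:
Slide down:
col 0: [32, 64, 0, 4] -> [0, 32, 64, 4]  score +0 (running 0)
col 1: [64, 0, 0, 32] -> [0, 0, 64, 32]  score +0 (running 0)
col 2: [0, 8, 8, 0] -> [0, 0, 0, 16]  score +16 (running 16)
col 3: [2, 0, 0, 0] -> [0, 0, 0, 2]  score +0 (running 16)
Board after move:
 0  0  0  0
32  0  0  0
64 64  0  0
 4 32 16  2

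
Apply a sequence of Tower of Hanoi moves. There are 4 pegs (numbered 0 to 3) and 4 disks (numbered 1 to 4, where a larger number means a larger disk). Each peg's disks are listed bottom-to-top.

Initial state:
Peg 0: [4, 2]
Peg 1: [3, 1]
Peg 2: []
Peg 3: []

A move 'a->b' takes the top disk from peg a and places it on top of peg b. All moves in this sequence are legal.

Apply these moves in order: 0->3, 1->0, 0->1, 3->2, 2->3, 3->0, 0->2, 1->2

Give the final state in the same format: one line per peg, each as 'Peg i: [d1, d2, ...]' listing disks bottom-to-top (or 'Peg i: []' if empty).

After move 1 (0->3):
Peg 0: [4]
Peg 1: [3, 1]
Peg 2: []
Peg 3: [2]

After move 2 (1->0):
Peg 0: [4, 1]
Peg 1: [3]
Peg 2: []
Peg 3: [2]

After move 3 (0->1):
Peg 0: [4]
Peg 1: [3, 1]
Peg 2: []
Peg 3: [2]

After move 4 (3->2):
Peg 0: [4]
Peg 1: [3, 1]
Peg 2: [2]
Peg 3: []

After move 5 (2->3):
Peg 0: [4]
Peg 1: [3, 1]
Peg 2: []
Peg 3: [2]

After move 6 (3->0):
Peg 0: [4, 2]
Peg 1: [3, 1]
Peg 2: []
Peg 3: []

After move 7 (0->2):
Peg 0: [4]
Peg 1: [3, 1]
Peg 2: [2]
Peg 3: []

After move 8 (1->2):
Peg 0: [4]
Peg 1: [3]
Peg 2: [2, 1]
Peg 3: []

Answer: Peg 0: [4]
Peg 1: [3]
Peg 2: [2, 1]
Peg 3: []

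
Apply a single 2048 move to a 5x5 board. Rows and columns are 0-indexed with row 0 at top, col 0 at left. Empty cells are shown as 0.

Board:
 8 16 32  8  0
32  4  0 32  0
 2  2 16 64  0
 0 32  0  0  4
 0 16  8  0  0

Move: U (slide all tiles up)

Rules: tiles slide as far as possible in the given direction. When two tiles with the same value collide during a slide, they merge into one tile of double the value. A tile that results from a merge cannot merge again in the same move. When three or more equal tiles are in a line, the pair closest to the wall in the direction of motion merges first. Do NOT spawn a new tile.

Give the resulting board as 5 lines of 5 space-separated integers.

Answer:  8 16 32  8  4
32  4 16 32  0
 2  2  8 64  0
 0 32  0  0  0
 0 16  0  0  0

Derivation:
Slide up:
col 0: [8, 32, 2, 0, 0] -> [8, 32, 2, 0, 0]
col 1: [16, 4, 2, 32, 16] -> [16, 4, 2, 32, 16]
col 2: [32, 0, 16, 0, 8] -> [32, 16, 8, 0, 0]
col 3: [8, 32, 64, 0, 0] -> [8, 32, 64, 0, 0]
col 4: [0, 0, 0, 4, 0] -> [4, 0, 0, 0, 0]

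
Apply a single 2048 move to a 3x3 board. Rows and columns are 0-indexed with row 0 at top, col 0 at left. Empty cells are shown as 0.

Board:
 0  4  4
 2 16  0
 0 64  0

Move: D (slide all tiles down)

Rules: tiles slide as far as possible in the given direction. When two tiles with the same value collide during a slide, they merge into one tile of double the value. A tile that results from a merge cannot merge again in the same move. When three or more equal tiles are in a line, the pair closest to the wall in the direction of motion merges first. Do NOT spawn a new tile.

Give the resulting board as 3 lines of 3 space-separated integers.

Answer:  0  4  0
 0 16  0
 2 64  4

Derivation:
Slide down:
col 0: [0, 2, 0] -> [0, 0, 2]
col 1: [4, 16, 64] -> [4, 16, 64]
col 2: [4, 0, 0] -> [0, 0, 4]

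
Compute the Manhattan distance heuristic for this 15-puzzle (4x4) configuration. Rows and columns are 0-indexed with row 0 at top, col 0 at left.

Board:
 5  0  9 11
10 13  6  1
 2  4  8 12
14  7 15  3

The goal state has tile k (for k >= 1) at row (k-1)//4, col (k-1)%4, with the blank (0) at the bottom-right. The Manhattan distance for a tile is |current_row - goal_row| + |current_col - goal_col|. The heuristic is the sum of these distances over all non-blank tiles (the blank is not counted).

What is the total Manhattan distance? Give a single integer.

Tile 5: at (0,0), goal (1,0), distance |0-1|+|0-0| = 1
Tile 9: at (0,2), goal (2,0), distance |0-2|+|2-0| = 4
Tile 11: at (0,3), goal (2,2), distance |0-2|+|3-2| = 3
Tile 10: at (1,0), goal (2,1), distance |1-2|+|0-1| = 2
Tile 13: at (1,1), goal (3,0), distance |1-3|+|1-0| = 3
Tile 6: at (1,2), goal (1,1), distance |1-1|+|2-1| = 1
Tile 1: at (1,3), goal (0,0), distance |1-0|+|3-0| = 4
Tile 2: at (2,0), goal (0,1), distance |2-0|+|0-1| = 3
Tile 4: at (2,1), goal (0,3), distance |2-0|+|1-3| = 4
Tile 8: at (2,2), goal (1,3), distance |2-1|+|2-3| = 2
Tile 12: at (2,3), goal (2,3), distance |2-2|+|3-3| = 0
Tile 14: at (3,0), goal (3,1), distance |3-3|+|0-1| = 1
Tile 7: at (3,1), goal (1,2), distance |3-1|+|1-2| = 3
Tile 15: at (3,2), goal (3,2), distance |3-3|+|2-2| = 0
Tile 3: at (3,3), goal (0,2), distance |3-0|+|3-2| = 4
Sum: 1 + 4 + 3 + 2 + 3 + 1 + 4 + 3 + 4 + 2 + 0 + 1 + 3 + 0 + 4 = 35

Answer: 35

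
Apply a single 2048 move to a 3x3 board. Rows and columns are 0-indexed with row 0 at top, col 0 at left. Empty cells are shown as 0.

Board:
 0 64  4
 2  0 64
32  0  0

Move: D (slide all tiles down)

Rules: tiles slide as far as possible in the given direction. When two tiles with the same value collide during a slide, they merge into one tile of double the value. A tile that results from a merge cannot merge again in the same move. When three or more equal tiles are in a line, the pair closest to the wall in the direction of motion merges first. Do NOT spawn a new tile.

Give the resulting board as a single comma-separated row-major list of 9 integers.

Slide down:
col 0: [0, 2, 32] -> [0, 2, 32]
col 1: [64, 0, 0] -> [0, 0, 64]
col 2: [4, 64, 0] -> [0, 4, 64]

Answer: 0, 0, 0, 2, 0, 4, 32, 64, 64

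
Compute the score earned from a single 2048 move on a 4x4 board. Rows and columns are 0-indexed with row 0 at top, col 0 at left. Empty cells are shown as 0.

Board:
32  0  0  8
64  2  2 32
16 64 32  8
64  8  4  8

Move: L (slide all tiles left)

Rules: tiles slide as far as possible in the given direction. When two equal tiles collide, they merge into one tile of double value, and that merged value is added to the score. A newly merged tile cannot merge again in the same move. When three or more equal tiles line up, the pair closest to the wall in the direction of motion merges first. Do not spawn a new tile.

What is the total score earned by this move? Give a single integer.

Slide left:
row 0: [32, 0, 0, 8] -> [32, 8, 0, 0]  score +0 (running 0)
row 1: [64, 2, 2, 32] -> [64, 4, 32, 0]  score +4 (running 4)
row 2: [16, 64, 32, 8] -> [16, 64, 32, 8]  score +0 (running 4)
row 3: [64, 8, 4, 8] -> [64, 8, 4, 8]  score +0 (running 4)
Board after move:
32  8  0  0
64  4 32  0
16 64 32  8
64  8  4  8

Answer: 4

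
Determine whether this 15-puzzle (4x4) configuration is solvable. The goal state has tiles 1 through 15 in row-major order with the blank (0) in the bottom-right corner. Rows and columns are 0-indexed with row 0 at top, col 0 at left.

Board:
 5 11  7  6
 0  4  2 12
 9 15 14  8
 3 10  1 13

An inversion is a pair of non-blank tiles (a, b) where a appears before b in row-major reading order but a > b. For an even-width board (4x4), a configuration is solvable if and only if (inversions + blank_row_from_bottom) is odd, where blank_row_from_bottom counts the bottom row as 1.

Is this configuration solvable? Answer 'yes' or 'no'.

Answer: no

Derivation:
Inversions: 49
Blank is in row 1 (0-indexed from top), which is row 3 counting from the bottom (bottom = 1).
49 + 3 = 52, which is even, so the puzzle is not solvable.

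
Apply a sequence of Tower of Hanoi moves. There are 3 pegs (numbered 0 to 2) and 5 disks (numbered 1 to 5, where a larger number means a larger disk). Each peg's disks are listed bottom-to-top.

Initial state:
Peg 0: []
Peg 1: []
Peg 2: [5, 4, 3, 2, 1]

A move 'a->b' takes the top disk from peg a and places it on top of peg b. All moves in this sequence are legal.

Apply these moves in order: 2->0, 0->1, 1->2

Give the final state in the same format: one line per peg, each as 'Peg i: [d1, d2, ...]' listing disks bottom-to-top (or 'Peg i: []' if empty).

Answer: Peg 0: []
Peg 1: []
Peg 2: [5, 4, 3, 2, 1]

Derivation:
After move 1 (2->0):
Peg 0: [1]
Peg 1: []
Peg 2: [5, 4, 3, 2]

After move 2 (0->1):
Peg 0: []
Peg 1: [1]
Peg 2: [5, 4, 3, 2]

After move 3 (1->2):
Peg 0: []
Peg 1: []
Peg 2: [5, 4, 3, 2, 1]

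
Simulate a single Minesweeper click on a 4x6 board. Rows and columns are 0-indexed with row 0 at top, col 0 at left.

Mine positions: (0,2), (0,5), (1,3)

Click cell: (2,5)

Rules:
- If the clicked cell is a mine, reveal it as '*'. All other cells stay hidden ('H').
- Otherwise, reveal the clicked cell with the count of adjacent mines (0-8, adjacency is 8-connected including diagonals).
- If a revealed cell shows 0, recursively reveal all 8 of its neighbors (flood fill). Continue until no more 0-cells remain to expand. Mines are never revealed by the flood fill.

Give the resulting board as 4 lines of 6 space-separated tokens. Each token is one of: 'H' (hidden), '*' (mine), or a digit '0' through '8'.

0 1 H H H H
0 1 2 H 2 1
0 0 1 1 1 0
0 0 0 0 0 0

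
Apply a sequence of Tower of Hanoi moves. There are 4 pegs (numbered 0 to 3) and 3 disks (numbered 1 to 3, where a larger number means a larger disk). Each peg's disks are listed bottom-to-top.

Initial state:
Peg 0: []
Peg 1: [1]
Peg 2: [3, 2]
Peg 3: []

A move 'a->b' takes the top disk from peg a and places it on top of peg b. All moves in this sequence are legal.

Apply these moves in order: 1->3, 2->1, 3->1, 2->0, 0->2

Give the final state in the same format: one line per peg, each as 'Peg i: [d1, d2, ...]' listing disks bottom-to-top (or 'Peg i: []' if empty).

Answer: Peg 0: []
Peg 1: [2, 1]
Peg 2: [3]
Peg 3: []

Derivation:
After move 1 (1->3):
Peg 0: []
Peg 1: []
Peg 2: [3, 2]
Peg 3: [1]

After move 2 (2->1):
Peg 0: []
Peg 1: [2]
Peg 2: [3]
Peg 3: [1]

After move 3 (3->1):
Peg 0: []
Peg 1: [2, 1]
Peg 2: [3]
Peg 3: []

After move 4 (2->0):
Peg 0: [3]
Peg 1: [2, 1]
Peg 2: []
Peg 3: []

After move 5 (0->2):
Peg 0: []
Peg 1: [2, 1]
Peg 2: [3]
Peg 3: []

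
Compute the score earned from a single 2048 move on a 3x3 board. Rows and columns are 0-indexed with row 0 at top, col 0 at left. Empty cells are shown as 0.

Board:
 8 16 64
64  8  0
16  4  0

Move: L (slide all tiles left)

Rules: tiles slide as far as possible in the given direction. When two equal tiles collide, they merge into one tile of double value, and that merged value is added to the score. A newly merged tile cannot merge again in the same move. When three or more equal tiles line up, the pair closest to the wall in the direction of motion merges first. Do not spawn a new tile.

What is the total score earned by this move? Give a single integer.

Answer: 0

Derivation:
Slide left:
row 0: [8, 16, 64] -> [8, 16, 64]  score +0 (running 0)
row 1: [64, 8, 0] -> [64, 8, 0]  score +0 (running 0)
row 2: [16, 4, 0] -> [16, 4, 0]  score +0 (running 0)
Board after move:
 8 16 64
64  8  0
16  4  0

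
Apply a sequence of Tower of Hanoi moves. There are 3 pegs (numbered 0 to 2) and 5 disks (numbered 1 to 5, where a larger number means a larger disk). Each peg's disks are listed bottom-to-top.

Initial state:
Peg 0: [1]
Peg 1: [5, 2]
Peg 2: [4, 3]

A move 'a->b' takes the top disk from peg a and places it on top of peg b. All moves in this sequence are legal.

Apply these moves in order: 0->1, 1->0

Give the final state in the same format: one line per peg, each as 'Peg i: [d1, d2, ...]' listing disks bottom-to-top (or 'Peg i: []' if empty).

After move 1 (0->1):
Peg 0: []
Peg 1: [5, 2, 1]
Peg 2: [4, 3]

After move 2 (1->0):
Peg 0: [1]
Peg 1: [5, 2]
Peg 2: [4, 3]

Answer: Peg 0: [1]
Peg 1: [5, 2]
Peg 2: [4, 3]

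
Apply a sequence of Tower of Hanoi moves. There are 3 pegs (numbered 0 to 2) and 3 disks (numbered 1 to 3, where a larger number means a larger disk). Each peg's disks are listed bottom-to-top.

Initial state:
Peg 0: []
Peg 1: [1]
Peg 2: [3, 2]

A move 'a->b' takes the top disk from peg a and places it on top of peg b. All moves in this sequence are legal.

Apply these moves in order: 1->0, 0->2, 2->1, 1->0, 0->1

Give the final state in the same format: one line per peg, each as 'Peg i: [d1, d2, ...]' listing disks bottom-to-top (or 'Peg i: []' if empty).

Answer: Peg 0: []
Peg 1: [1]
Peg 2: [3, 2]

Derivation:
After move 1 (1->0):
Peg 0: [1]
Peg 1: []
Peg 2: [3, 2]

After move 2 (0->2):
Peg 0: []
Peg 1: []
Peg 2: [3, 2, 1]

After move 3 (2->1):
Peg 0: []
Peg 1: [1]
Peg 2: [3, 2]

After move 4 (1->0):
Peg 0: [1]
Peg 1: []
Peg 2: [3, 2]

After move 5 (0->1):
Peg 0: []
Peg 1: [1]
Peg 2: [3, 2]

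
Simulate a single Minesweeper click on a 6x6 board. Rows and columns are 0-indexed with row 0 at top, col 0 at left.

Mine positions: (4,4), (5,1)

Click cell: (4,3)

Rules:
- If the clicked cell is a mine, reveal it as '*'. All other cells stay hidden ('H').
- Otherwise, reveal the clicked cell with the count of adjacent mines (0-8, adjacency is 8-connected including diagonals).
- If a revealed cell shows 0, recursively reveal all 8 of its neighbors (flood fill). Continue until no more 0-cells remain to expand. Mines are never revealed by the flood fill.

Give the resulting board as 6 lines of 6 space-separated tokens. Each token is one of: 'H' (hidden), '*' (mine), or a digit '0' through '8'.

H H H H H H
H H H H H H
H H H H H H
H H H H H H
H H H 1 H H
H H H H H H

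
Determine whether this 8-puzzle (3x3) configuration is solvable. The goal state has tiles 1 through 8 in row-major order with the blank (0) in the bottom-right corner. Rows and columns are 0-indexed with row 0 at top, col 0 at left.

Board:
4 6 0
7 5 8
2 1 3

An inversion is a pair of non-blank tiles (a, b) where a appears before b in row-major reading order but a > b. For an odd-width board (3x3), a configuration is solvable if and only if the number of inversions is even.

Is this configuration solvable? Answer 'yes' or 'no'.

Inversions (pairs i<j in row-major order where tile[i] > tile[j] > 0): 18
18 is even, so the puzzle is solvable.

Answer: yes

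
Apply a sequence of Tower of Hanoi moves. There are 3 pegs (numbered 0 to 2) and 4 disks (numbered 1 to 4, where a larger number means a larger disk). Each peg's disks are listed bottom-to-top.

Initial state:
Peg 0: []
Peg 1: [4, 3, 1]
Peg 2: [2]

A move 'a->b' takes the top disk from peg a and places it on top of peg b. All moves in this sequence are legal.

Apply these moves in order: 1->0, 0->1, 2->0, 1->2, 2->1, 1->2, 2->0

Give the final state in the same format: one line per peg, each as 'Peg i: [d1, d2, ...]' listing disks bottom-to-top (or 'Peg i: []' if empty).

After move 1 (1->0):
Peg 0: [1]
Peg 1: [4, 3]
Peg 2: [2]

After move 2 (0->1):
Peg 0: []
Peg 1: [4, 3, 1]
Peg 2: [2]

After move 3 (2->0):
Peg 0: [2]
Peg 1: [4, 3, 1]
Peg 2: []

After move 4 (1->2):
Peg 0: [2]
Peg 1: [4, 3]
Peg 2: [1]

After move 5 (2->1):
Peg 0: [2]
Peg 1: [4, 3, 1]
Peg 2: []

After move 6 (1->2):
Peg 0: [2]
Peg 1: [4, 3]
Peg 2: [1]

After move 7 (2->0):
Peg 0: [2, 1]
Peg 1: [4, 3]
Peg 2: []

Answer: Peg 0: [2, 1]
Peg 1: [4, 3]
Peg 2: []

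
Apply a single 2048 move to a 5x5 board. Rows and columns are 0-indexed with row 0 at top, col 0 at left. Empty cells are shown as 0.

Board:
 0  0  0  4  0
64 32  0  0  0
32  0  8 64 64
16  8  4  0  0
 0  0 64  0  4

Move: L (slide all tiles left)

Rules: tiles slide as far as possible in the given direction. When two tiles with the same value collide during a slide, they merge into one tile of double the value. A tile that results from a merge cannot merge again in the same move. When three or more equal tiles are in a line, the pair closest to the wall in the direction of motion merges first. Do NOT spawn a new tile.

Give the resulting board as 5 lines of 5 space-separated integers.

Answer:   4   0   0   0   0
 64  32   0   0   0
 32   8 128   0   0
 16   8   4   0   0
 64   4   0   0   0

Derivation:
Slide left:
row 0: [0, 0, 0, 4, 0] -> [4, 0, 0, 0, 0]
row 1: [64, 32, 0, 0, 0] -> [64, 32, 0, 0, 0]
row 2: [32, 0, 8, 64, 64] -> [32, 8, 128, 0, 0]
row 3: [16, 8, 4, 0, 0] -> [16, 8, 4, 0, 0]
row 4: [0, 0, 64, 0, 4] -> [64, 4, 0, 0, 0]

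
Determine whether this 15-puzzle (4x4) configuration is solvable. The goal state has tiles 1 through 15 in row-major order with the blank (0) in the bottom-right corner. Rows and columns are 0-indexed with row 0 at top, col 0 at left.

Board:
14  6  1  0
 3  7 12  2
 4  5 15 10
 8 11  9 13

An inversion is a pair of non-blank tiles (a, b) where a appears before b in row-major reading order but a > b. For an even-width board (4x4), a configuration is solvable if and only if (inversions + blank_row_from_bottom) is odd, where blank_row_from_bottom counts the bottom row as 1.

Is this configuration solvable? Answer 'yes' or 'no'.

Inversions: 37
Blank is in row 0 (0-indexed from top), which is row 4 counting from the bottom (bottom = 1).
37 + 4 = 41, which is odd, so the puzzle is solvable.

Answer: yes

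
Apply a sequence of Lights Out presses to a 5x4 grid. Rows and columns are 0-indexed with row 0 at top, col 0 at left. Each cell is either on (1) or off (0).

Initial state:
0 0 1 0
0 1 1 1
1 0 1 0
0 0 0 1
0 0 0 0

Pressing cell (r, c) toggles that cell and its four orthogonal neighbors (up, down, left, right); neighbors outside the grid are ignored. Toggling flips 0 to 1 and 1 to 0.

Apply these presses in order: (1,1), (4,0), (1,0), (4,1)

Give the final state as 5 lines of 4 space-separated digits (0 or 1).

After press 1 at (1,1):
0 1 1 0
1 0 0 1
1 1 1 0
0 0 0 1
0 0 0 0

After press 2 at (4,0):
0 1 1 0
1 0 0 1
1 1 1 0
1 0 0 1
1 1 0 0

After press 3 at (1,0):
1 1 1 0
0 1 0 1
0 1 1 0
1 0 0 1
1 1 0 0

After press 4 at (4,1):
1 1 1 0
0 1 0 1
0 1 1 0
1 1 0 1
0 0 1 0

Answer: 1 1 1 0
0 1 0 1
0 1 1 0
1 1 0 1
0 0 1 0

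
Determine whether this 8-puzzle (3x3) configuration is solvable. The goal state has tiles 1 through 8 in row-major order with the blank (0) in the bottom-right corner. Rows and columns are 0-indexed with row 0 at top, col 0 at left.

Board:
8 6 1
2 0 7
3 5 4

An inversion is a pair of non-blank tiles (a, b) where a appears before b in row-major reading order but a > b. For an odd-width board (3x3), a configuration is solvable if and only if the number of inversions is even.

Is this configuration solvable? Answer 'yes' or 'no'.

Answer: yes

Derivation:
Inversions (pairs i<j in row-major order where tile[i] > tile[j] > 0): 16
16 is even, so the puzzle is solvable.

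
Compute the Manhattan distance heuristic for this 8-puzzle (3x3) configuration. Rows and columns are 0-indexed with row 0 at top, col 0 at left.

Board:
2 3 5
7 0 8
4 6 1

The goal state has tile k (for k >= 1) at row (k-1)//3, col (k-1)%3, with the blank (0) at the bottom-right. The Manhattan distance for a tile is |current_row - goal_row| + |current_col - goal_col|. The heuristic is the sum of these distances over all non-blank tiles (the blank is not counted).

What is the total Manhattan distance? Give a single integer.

Tile 2: at (0,0), goal (0,1), distance |0-0|+|0-1| = 1
Tile 3: at (0,1), goal (0,2), distance |0-0|+|1-2| = 1
Tile 5: at (0,2), goal (1,1), distance |0-1|+|2-1| = 2
Tile 7: at (1,0), goal (2,0), distance |1-2|+|0-0| = 1
Tile 8: at (1,2), goal (2,1), distance |1-2|+|2-1| = 2
Tile 4: at (2,0), goal (1,0), distance |2-1|+|0-0| = 1
Tile 6: at (2,1), goal (1,2), distance |2-1|+|1-2| = 2
Tile 1: at (2,2), goal (0,0), distance |2-0|+|2-0| = 4
Sum: 1 + 1 + 2 + 1 + 2 + 1 + 2 + 4 = 14

Answer: 14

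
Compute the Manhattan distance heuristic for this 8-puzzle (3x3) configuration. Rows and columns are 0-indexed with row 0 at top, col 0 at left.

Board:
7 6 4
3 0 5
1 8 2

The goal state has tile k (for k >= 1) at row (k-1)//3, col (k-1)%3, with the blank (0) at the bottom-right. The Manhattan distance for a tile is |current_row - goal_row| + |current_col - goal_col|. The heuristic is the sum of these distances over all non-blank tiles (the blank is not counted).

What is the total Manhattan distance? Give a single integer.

Answer: 16

Derivation:
Tile 7: at (0,0), goal (2,0), distance |0-2|+|0-0| = 2
Tile 6: at (0,1), goal (1,2), distance |0-1|+|1-2| = 2
Tile 4: at (0,2), goal (1,0), distance |0-1|+|2-0| = 3
Tile 3: at (1,0), goal (0,2), distance |1-0|+|0-2| = 3
Tile 5: at (1,2), goal (1,1), distance |1-1|+|2-1| = 1
Tile 1: at (2,0), goal (0,0), distance |2-0|+|0-0| = 2
Tile 8: at (2,1), goal (2,1), distance |2-2|+|1-1| = 0
Tile 2: at (2,2), goal (0,1), distance |2-0|+|2-1| = 3
Sum: 2 + 2 + 3 + 3 + 1 + 2 + 0 + 3 = 16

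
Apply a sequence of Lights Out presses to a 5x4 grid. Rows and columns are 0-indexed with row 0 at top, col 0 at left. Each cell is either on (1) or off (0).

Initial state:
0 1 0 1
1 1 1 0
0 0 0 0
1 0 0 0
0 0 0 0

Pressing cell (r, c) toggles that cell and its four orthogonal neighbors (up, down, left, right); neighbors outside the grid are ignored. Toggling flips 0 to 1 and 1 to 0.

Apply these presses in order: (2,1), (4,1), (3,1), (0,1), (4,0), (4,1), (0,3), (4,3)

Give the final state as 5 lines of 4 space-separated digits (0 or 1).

After press 1 at (2,1):
0 1 0 1
1 0 1 0
1 1 1 0
1 1 0 0
0 0 0 0

After press 2 at (4,1):
0 1 0 1
1 0 1 0
1 1 1 0
1 0 0 0
1 1 1 0

After press 3 at (3,1):
0 1 0 1
1 0 1 0
1 0 1 0
0 1 1 0
1 0 1 0

After press 4 at (0,1):
1 0 1 1
1 1 1 0
1 0 1 0
0 1 1 0
1 0 1 0

After press 5 at (4,0):
1 0 1 1
1 1 1 0
1 0 1 0
1 1 1 0
0 1 1 0

After press 6 at (4,1):
1 0 1 1
1 1 1 0
1 0 1 0
1 0 1 0
1 0 0 0

After press 7 at (0,3):
1 0 0 0
1 1 1 1
1 0 1 0
1 0 1 0
1 0 0 0

After press 8 at (4,3):
1 0 0 0
1 1 1 1
1 0 1 0
1 0 1 1
1 0 1 1

Answer: 1 0 0 0
1 1 1 1
1 0 1 0
1 0 1 1
1 0 1 1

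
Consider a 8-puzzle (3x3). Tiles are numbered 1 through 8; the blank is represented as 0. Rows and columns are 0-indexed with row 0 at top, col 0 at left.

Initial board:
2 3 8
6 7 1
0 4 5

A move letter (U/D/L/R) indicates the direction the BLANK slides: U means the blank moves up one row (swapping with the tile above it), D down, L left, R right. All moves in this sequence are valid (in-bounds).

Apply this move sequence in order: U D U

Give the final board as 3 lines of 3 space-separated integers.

Answer: 2 3 8
0 7 1
6 4 5

Derivation:
After move 1 (U):
2 3 8
0 7 1
6 4 5

After move 2 (D):
2 3 8
6 7 1
0 4 5

After move 3 (U):
2 3 8
0 7 1
6 4 5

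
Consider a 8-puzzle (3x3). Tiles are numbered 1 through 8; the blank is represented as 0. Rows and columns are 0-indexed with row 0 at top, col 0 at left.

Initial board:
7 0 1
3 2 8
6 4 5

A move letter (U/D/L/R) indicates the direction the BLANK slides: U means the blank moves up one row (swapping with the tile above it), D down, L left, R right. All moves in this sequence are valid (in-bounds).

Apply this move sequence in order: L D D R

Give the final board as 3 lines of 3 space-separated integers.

After move 1 (L):
0 7 1
3 2 8
6 4 5

After move 2 (D):
3 7 1
0 2 8
6 4 5

After move 3 (D):
3 7 1
6 2 8
0 4 5

After move 4 (R):
3 7 1
6 2 8
4 0 5

Answer: 3 7 1
6 2 8
4 0 5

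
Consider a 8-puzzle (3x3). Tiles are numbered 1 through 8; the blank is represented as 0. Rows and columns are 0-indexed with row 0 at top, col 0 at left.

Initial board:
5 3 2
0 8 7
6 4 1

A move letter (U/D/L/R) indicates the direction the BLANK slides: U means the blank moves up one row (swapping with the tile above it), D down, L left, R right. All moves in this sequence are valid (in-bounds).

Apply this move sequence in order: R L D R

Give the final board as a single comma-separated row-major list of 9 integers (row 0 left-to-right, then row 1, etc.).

Answer: 5, 3, 2, 6, 8, 7, 4, 0, 1

Derivation:
After move 1 (R):
5 3 2
8 0 7
6 4 1

After move 2 (L):
5 3 2
0 8 7
6 4 1

After move 3 (D):
5 3 2
6 8 7
0 4 1

After move 4 (R):
5 3 2
6 8 7
4 0 1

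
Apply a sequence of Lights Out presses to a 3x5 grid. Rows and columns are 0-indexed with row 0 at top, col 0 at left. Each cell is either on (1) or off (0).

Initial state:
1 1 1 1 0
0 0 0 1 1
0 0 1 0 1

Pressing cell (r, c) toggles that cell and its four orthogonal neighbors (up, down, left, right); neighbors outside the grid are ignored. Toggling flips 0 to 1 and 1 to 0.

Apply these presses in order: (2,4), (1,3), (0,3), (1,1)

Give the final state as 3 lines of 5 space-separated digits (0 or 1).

Answer: 1 0 0 1 1
1 1 0 1 1
0 1 1 0 0

Derivation:
After press 1 at (2,4):
1 1 1 1 0
0 0 0 1 0
0 0 1 1 0

After press 2 at (1,3):
1 1 1 0 0
0 0 1 0 1
0 0 1 0 0

After press 3 at (0,3):
1 1 0 1 1
0 0 1 1 1
0 0 1 0 0

After press 4 at (1,1):
1 0 0 1 1
1 1 0 1 1
0 1 1 0 0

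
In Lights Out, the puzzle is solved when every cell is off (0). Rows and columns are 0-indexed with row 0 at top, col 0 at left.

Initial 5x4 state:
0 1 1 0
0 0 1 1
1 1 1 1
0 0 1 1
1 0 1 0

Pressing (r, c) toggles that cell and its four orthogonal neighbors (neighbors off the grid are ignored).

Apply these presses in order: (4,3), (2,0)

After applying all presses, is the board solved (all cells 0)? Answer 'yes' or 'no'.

After press 1 at (4,3):
0 1 1 0
0 0 1 1
1 1 1 1
0 0 1 0
1 0 0 1

After press 2 at (2,0):
0 1 1 0
1 0 1 1
0 0 1 1
1 0 1 0
1 0 0 1

Lights still on: 11

Answer: no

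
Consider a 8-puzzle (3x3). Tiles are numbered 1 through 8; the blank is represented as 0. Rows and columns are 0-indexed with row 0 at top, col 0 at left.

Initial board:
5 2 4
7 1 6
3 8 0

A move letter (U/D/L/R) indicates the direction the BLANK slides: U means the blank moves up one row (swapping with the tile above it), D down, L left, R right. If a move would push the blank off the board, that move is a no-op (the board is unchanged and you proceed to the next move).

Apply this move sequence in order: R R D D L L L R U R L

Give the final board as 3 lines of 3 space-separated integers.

Answer: 5 2 4
7 0 6
3 1 8

Derivation:
After move 1 (R):
5 2 4
7 1 6
3 8 0

After move 2 (R):
5 2 4
7 1 6
3 8 0

After move 3 (D):
5 2 4
7 1 6
3 8 0

After move 4 (D):
5 2 4
7 1 6
3 8 0

After move 5 (L):
5 2 4
7 1 6
3 0 8

After move 6 (L):
5 2 4
7 1 6
0 3 8

After move 7 (L):
5 2 4
7 1 6
0 3 8

After move 8 (R):
5 2 4
7 1 6
3 0 8

After move 9 (U):
5 2 4
7 0 6
3 1 8

After move 10 (R):
5 2 4
7 6 0
3 1 8

After move 11 (L):
5 2 4
7 0 6
3 1 8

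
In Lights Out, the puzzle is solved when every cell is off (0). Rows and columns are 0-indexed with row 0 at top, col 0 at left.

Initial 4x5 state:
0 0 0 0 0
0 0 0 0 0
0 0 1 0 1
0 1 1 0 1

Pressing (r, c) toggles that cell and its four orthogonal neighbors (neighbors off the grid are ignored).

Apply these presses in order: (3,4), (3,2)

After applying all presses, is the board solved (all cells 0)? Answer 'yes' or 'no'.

Answer: yes

Derivation:
After press 1 at (3,4):
0 0 0 0 0
0 0 0 0 0
0 0 1 0 0
0 1 1 1 0

After press 2 at (3,2):
0 0 0 0 0
0 0 0 0 0
0 0 0 0 0
0 0 0 0 0

Lights still on: 0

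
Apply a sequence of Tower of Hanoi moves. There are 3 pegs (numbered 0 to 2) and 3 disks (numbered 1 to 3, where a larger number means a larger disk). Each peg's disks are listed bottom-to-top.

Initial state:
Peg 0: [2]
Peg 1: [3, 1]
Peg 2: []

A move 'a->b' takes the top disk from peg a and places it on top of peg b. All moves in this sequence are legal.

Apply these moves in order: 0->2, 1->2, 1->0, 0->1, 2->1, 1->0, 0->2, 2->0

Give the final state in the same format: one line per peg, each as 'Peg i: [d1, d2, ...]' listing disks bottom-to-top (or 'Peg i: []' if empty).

After move 1 (0->2):
Peg 0: []
Peg 1: [3, 1]
Peg 2: [2]

After move 2 (1->2):
Peg 0: []
Peg 1: [3]
Peg 2: [2, 1]

After move 3 (1->0):
Peg 0: [3]
Peg 1: []
Peg 2: [2, 1]

After move 4 (0->1):
Peg 0: []
Peg 1: [3]
Peg 2: [2, 1]

After move 5 (2->1):
Peg 0: []
Peg 1: [3, 1]
Peg 2: [2]

After move 6 (1->0):
Peg 0: [1]
Peg 1: [3]
Peg 2: [2]

After move 7 (0->2):
Peg 0: []
Peg 1: [3]
Peg 2: [2, 1]

After move 8 (2->0):
Peg 0: [1]
Peg 1: [3]
Peg 2: [2]

Answer: Peg 0: [1]
Peg 1: [3]
Peg 2: [2]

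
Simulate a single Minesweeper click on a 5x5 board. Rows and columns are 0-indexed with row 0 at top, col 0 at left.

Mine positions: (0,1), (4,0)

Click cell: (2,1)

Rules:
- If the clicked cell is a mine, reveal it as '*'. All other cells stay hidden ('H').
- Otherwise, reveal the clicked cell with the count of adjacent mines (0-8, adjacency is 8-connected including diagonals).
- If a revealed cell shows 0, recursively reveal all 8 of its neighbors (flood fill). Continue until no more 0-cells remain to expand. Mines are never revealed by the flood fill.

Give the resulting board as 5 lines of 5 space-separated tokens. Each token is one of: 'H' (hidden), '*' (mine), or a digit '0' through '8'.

H H 1 0 0
1 1 1 0 0
0 0 0 0 0
1 1 0 0 0
H 1 0 0 0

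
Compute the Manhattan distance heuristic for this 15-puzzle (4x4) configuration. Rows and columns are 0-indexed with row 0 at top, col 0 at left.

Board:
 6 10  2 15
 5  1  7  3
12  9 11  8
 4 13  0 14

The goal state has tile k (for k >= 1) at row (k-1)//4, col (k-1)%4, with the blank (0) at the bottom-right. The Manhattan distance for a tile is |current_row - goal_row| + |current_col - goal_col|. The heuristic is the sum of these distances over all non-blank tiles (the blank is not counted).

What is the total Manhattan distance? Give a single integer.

Tile 6: (0,0)->(1,1) = 2
Tile 10: (0,1)->(2,1) = 2
Tile 2: (0,2)->(0,1) = 1
Tile 15: (0,3)->(3,2) = 4
Tile 5: (1,0)->(1,0) = 0
Tile 1: (1,1)->(0,0) = 2
Tile 7: (1,2)->(1,2) = 0
Tile 3: (1,3)->(0,2) = 2
Tile 12: (2,0)->(2,3) = 3
Tile 9: (2,1)->(2,0) = 1
Tile 11: (2,2)->(2,2) = 0
Tile 8: (2,3)->(1,3) = 1
Tile 4: (3,0)->(0,3) = 6
Tile 13: (3,1)->(3,0) = 1
Tile 14: (3,3)->(3,1) = 2
Sum: 2 + 2 + 1 + 4 + 0 + 2 + 0 + 2 + 3 + 1 + 0 + 1 + 6 + 1 + 2 = 27

Answer: 27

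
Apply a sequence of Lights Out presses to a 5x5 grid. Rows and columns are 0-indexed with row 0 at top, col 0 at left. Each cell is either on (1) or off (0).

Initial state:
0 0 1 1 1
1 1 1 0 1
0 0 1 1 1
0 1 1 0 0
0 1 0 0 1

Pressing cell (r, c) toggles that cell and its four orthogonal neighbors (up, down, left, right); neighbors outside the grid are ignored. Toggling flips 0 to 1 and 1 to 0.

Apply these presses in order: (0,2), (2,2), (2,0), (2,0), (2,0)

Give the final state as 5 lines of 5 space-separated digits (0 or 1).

After press 1 at (0,2):
0 1 0 0 1
1 1 0 0 1
0 0 1 1 1
0 1 1 0 0
0 1 0 0 1

After press 2 at (2,2):
0 1 0 0 1
1 1 1 0 1
0 1 0 0 1
0 1 0 0 0
0 1 0 0 1

After press 3 at (2,0):
0 1 0 0 1
0 1 1 0 1
1 0 0 0 1
1 1 0 0 0
0 1 0 0 1

After press 4 at (2,0):
0 1 0 0 1
1 1 1 0 1
0 1 0 0 1
0 1 0 0 0
0 1 0 0 1

After press 5 at (2,0):
0 1 0 0 1
0 1 1 0 1
1 0 0 0 1
1 1 0 0 0
0 1 0 0 1

Answer: 0 1 0 0 1
0 1 1 0 1
1 0 0 0 1
1 1 0 0 0
0 1 0 0 1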